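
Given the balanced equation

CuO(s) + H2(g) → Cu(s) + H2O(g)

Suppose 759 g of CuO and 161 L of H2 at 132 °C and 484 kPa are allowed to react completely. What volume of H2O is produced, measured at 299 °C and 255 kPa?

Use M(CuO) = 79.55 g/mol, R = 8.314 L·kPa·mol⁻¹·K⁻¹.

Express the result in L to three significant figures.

n(CuO) = 759 / 79.55 = 9.541 mol
n(H2) = PV/RT = (484 × 161) / (8.314 × 405.15) = 23.13 mol
For 9.541 mol CuO, stoichiometry requires (1/1) × 9.541 = 9.541 mol H2; 23.13 mol is available, so CuO is limiting.
n(H2O) = (1/1) × 9.541 = 9.541 mol
V(H2O) = nRT/P = 9.541 × 8.314 × 572.15 / 255 = 178.0 L

178 L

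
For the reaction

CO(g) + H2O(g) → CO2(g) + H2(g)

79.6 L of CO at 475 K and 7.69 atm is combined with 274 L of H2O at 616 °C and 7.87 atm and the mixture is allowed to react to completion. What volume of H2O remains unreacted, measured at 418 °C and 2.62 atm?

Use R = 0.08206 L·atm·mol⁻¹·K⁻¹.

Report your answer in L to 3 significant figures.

n(CO) = PV/RT = (7.69 × 79.6) / (0.08206 × 475) = 15.70 mol
n(H2O) = PV/RT = (7.87 × 274) / (0.08206 × 889.15) = 29.55 mol
For 15.70 mol CO, stoichiometry requires (1/1) × 15.70 = 15.70 mol H2O; 29.55 mol is available, so CO is limiting.
n(H2O) consumed = (1/1) × 15.70 = 15.70 mol; remaining = 29.55 − 15.70 = 13.85 mol
V(H2O) = nRT/P = 13.85 × 0.08206 × 691.15 / 2.62 = 299.8 L

300 L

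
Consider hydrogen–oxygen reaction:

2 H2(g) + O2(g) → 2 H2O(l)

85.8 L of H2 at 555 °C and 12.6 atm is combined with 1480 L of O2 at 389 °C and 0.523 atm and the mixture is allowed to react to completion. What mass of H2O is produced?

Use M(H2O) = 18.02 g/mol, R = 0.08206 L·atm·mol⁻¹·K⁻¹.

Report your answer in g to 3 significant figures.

287 g

n(H2) = PV/RT = (12.6 × 85.8) / (0.08206 × 828.15) = 15.91 mol
n(O2) = PV/RT = (0.523 × 1480) / (0.08206 × 662.15) = 14.25 mol
For 15.91 mol H2, stoichiometry requires (1/2) × 15.91 = 7.955 mol O2; 14.25 mol is available, so H2 is limiting.
n(H2O) = (2/2) × 15.91 = 15.91 mol
m(H2O) = 15.91 × 18.02 = 286.7 g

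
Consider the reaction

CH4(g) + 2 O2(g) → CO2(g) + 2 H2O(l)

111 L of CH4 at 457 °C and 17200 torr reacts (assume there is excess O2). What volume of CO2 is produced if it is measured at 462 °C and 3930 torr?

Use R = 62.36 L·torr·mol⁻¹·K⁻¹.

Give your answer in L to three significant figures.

n(CH4) = PV/RT = (17200 × 111) / (62.36 × 730.15) = 41.93 mol
n(CO2) = (1/1) × 41.93 = 41.93 mol
V = nRT/P = 41.93 × 62.36 × 735.15 / 3930 = 489.1 L

489 L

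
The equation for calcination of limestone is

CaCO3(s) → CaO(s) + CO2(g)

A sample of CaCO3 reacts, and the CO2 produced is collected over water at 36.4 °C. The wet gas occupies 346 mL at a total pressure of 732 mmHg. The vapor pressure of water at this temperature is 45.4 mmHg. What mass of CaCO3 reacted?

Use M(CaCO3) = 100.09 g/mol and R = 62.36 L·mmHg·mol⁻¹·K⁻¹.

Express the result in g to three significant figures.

1.23 g

P(CO2) = 732 − 45.4 = 686.6 mmHg
n(CO2) = PV/RT = (686.6 × 0.3460) / (62.36 × 309.55) = 0.01231 mol
n(CaCO3) = (1/1) × 0.01231 = 0.01231 mol
m(CaCO3) = 0.01231 × 100.09 = 1.232 g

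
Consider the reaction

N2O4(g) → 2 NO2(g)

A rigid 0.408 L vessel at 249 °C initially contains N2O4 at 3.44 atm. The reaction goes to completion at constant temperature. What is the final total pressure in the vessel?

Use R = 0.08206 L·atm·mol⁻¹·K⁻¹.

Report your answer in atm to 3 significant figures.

Since T and V are fixed, P_final/P_initial = n_final/n_initial = 2/1.
P_final = (2/1) × 3.44 = 6.880 atm

6.88 atm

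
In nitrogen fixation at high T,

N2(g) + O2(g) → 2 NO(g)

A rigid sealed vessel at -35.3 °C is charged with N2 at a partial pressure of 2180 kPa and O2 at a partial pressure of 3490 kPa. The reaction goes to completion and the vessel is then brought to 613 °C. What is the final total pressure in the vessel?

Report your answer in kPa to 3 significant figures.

At constant V, partial pressures at -35.3 °C are proportional to moles, so apply stoichiometry directly to pressures.
P(O2) required for 2180 kPa of N2 = (1/1) × 2180 = 2180 kPa; available 3490 kPa, so N2 is limiting.
P(O2) remaining = 3490 − (1/1) × 2180 = 1310 kPa
P(gaseous products) = (2)/1 × 2180 = 4360 kPa
P_total at -35.3 °C = 1310 + 4360 = 5670 kPa
Scaling to 613 °C: P = 5670 × 886.15/237.85 = 21120 kPa

21100 kPa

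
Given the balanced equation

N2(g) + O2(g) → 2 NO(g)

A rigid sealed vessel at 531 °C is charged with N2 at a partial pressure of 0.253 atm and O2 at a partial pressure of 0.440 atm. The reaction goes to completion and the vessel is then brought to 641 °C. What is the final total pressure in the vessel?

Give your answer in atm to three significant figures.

At constant V, partial pressures at 531 °C are proportional to moles, so apply stoichiometry directly to pressures.
P(O2) required for 0.253 atm of N2 = (1/1) × 0.253 = 0.2530 atm; available 0.440 atm, so N2 is limiting.
P(O2) remaining = 0.440 − (1/1) × 0.253 = 0.1870 atm
P(gaseous products) = (2)/1 × 0.253 = 0.5060 atm
P_total at 531 °C = 0.1870 + 0.5060 = 0.6930 atm
Scaling to 641 °C: P = 0.6930 × 914.15/804.15 = 0.7878 atm

0.788 atm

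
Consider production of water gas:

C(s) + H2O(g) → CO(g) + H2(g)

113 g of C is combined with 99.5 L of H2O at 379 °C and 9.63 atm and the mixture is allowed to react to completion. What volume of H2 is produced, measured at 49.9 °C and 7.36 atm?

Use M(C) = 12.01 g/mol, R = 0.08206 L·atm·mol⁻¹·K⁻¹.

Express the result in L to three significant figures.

33.9 L

n(C) = 113 / 12.01 = 9.409 mol
n(H2O) = PV/RT = (9.63 × 99.5) / (0.08206 × 652.15) = 17.90 mol
For 9.409 mol C, stoichiometry requires (1/1) × 9.409 = 9.409 mol H2O; 17.90 mol is available, so C is limiting.
n(H2) = (1/1) × 9.409 = 9.409 mol
V(H2) = nRT/P = 9.409 × 0.08206 × 323.05 / 7.36 = 33.89 L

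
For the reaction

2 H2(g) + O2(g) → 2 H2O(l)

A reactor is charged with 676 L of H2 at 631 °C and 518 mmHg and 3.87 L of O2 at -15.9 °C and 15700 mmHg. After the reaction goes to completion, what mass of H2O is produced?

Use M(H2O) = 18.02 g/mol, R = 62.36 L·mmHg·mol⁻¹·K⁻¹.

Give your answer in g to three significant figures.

112 g

n(H2) = PV/RT = (518 × 676) / (62.36 × 904.15) = 6.211 mol
n(O2) = PV/RT = (15700 × 3.87) / (62.36 × 257.25) = 3.787 mol
For 6.211 mol H2, stoichiometry requires (1/2) × 6.211 = 3.106 mol O2; 3.787 mol is available, so H2 is limiting.
n(H2O) = (2/2) × 6.211 = 6.211 mol
m(H2O) = 6.211 × 18.02 = 111.9 g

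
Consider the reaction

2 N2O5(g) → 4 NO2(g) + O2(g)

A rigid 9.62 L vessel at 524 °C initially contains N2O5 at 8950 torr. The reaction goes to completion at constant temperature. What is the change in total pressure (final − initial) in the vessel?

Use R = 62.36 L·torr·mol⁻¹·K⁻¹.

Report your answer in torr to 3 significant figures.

Since T and V are fixed, P_final/P_initial = n_final/n_initial = 5/2.
P_final = (5/2) × 8950 = 22380 torr; ΔP = 22380 − 8950 = 13430 torr

13400 torr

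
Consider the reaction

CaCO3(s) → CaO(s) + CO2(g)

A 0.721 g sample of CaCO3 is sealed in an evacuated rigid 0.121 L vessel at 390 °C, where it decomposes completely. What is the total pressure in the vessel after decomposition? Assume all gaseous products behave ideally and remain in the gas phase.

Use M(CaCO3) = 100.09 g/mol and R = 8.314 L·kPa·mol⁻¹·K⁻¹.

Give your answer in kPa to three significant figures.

n(CaCO3) = 0.721 / 100.09 = 0.007204 mol
n(gas produced) = (1/1) × 0.007204 = 0.007204 mol
P = nRT/V = 0.007204 × 8.314 × 663.15 / 0.121 = 328.3 kPa

328 kPa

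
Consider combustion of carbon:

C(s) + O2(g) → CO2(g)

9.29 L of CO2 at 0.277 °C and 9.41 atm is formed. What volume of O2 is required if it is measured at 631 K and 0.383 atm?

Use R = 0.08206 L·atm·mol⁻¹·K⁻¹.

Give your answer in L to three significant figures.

n(CO2) = PV/RT = (9.41 × 9.29) / (0.08206 × 273.427) = 3.896 mol
n(O2) = (1/1) × 3.896 = 3.896 mol
V = nRT/P = 3.896 × 0.08206 × 631 / 0.383 = 526.7 L

527 L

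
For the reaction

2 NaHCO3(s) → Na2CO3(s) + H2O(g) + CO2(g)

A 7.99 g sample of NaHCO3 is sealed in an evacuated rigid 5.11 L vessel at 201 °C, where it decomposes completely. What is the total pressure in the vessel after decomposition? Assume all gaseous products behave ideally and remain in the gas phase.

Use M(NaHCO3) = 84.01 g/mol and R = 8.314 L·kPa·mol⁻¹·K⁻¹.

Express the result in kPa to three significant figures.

73.4 kPa

n(NaHCO3) = 7.99 / 84.01 = 0.09511 mol
n(gas produced) = (2/2) × 0.09511 = 0.09511 mol
P = nRT/V = 0.09511 × 8.314 × 474.15 / 5.11 = 73.37 kPa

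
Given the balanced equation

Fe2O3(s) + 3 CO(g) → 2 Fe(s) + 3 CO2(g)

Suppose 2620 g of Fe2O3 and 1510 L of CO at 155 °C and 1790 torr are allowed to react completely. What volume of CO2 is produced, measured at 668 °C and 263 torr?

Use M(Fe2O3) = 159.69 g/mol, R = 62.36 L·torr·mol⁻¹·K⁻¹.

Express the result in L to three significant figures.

n(Fe2O3) = 2620 / 159.69 = 16.41 mol
n(CO) = PV/RT = (1790 × 1510) / (62.36 × 428.15) = 101.2 mol
For 16.41 mol Fe2O3, stoichiometry requires (3/1) × 16.41 = 49.23 mol CO; 101.2 mol is available, so Fe2O3 is limiting.
n(CO2) = (3/1) × 16.41 = 49.23 mol
V(CO2) = nRT/P = 49.23 × 62.36 × 941.15 / 263 = 10990 L

11000 L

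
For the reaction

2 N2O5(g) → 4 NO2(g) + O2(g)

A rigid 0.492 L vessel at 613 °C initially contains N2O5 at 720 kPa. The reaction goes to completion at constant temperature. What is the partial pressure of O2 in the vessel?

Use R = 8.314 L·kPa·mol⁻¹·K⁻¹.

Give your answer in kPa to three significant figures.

360 kPa

n(N2O5)₀ = PV/RT = (720 × 0.492) / (8.314 × 886.15) = 0.04808 mol
n(O2) = (1/2) × 0.04808 = 0.02404 mol
P(O2) = nRT/V = 0.02404 × 8.314 × 886.15 / 0.492 = 360.0 kPa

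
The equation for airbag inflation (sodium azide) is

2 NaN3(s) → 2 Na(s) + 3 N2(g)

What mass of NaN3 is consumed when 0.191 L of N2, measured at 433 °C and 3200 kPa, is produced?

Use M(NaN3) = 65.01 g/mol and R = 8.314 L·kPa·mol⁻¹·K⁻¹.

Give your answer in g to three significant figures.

n(N2) = PV/RT = (3200 × 0.191) / (8.314 × 706.15) = 0.1041 mol
n(NaN3) = (2/3) × 0.1041 = 0.06940 mol
m(NaN3) = 0.06940 × 65.01 = 4.512 g

4.51 g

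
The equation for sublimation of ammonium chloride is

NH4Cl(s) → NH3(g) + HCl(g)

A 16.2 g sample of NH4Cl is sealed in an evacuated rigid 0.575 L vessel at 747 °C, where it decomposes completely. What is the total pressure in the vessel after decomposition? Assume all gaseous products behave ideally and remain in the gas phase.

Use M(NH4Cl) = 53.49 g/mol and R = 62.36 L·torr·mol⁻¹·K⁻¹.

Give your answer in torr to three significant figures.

n(NH4Cl) = 16.2 / 53.49 = 0.3029 mol
n(gas produced) = (2/1) × 0.3029 = 0.6058 mol
P = nRT/V = 0.6058 × 62.36 × 1020.15 / 0.575 = 67020 torr

67000 torr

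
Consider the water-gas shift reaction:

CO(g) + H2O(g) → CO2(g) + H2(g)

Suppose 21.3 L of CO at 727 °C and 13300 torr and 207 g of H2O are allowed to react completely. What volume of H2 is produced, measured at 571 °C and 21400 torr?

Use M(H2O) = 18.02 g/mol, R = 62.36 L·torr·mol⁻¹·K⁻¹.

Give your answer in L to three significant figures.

n(CO) = PV/RT = (13300 × 21.3) / (62.36 × 1000.15) = 4.542 mol
n(H2O) = 207 / 18.02 = 11.49 mol
For 4.542 mol CO, stoichiometry requires (1/1) × 4.542 = 4.542 mol H2O; 11.49 mol is available, so CO is limiting.
n(H2) = (1/1) × 4.542 = 4.542 mol
V(H2) = nRT/P = 4.542 × 62.36 × 844.15 / 21400 = 11.17 L

11.2 L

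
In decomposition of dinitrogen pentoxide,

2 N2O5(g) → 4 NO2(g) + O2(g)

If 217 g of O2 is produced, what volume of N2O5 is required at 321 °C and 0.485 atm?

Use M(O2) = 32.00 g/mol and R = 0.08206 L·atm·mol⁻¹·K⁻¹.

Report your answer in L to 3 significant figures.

n(O2) = 217.0 / 32.00 = 6.781 mol
n(N2O5) = (2/1) × 6.781 = 13.56 mol
V = nRT/P = 13.56 × 0.08206 × 594.15 / 0.485 = 1363 L

1360 L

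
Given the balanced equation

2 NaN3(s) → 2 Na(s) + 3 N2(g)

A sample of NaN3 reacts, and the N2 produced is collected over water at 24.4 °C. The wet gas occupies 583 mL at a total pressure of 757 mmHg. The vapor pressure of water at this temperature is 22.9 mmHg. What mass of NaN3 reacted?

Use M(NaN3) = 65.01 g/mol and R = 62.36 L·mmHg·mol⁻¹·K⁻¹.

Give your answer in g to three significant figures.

1.00 g

P(N2) = 757 − 22.9 = 734.1 mmHg
n(N2) = PV/RT = (734.1 × 0.5830) / (62.36 × 297.55) = 0.02307 mol
n(NaN3) = (2/3) × 0.02307 = 0.01538 mol
m(NaN3) = 0.01538 × 65.01 = 0.9999 g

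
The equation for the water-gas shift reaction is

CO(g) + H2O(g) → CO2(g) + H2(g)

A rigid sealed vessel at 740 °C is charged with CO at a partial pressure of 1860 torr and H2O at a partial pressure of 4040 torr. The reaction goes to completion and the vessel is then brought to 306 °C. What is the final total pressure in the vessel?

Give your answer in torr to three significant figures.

With V and T fixed, P_i ∝ n_i, so the mole ratios apply directly to partial pressures at 740 °C.
P(H2O) required for 1860 torr of CO = (1/1) × 1860 = 1860 torr; available 4040 torr, so CO is limiting.
P(H2O) remaining = 4040 − (1/1) × 1860 = 2180 torr
P(gaseous products) = (1+1)/1 × 1860 = 3720 torr
P_total at 740 °C = 2180 + 3720 = 5900 torr
Scaling to 306 °C: P = 5900 × 579.15/1013.15 = 3373 torr

3370 torr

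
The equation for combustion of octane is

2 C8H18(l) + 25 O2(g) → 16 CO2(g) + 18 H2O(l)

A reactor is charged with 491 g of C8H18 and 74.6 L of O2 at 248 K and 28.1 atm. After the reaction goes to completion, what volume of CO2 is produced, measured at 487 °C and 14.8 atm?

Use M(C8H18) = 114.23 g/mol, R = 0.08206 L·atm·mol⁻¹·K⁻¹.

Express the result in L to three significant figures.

145 L

n(C8H18) = 491 / 114.23 = 4.298 mol
n(O2) = PV/RT = (28.1 × 74.6) / (0.08206 × 248) = 103.0 mol
For 4.298 mol C8H18, stoichiometry requires (25/2) × 4.298 = 53.73 mol O2; 103.0 mol is available, so C8H18 is limiting.
n(CO2) = (16/2) × 4.298 = 34.38 mol
V(CO2) = nRT/P = 34.38 × 0.08206 × 760.15 / 14.8 = 144.9 L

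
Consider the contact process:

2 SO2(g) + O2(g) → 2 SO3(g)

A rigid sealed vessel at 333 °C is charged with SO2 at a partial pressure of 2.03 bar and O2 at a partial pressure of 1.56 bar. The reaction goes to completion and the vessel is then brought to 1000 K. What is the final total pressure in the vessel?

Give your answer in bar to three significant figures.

With V and T fixed, P_i ∝ n_i, so the mole ratios apply directly to partial pressures at 333 °C.
P(O2) required for 2.03 bar of SO2 = (1/2) × 2.03 = 1.015 bar; available 1.56 bar, so SO2 is limiting.
P(O2) remaining = 1.56 − (1/2) × 2.03 = 0.5450 bar
P(gaseous products) = (2)/2 × 2.03 = 2.030 bar
P_total at 333 °C = 0.5450 + 2.030 = 2.575 bar
Scaling to 1000 K: P = 2.575 × 1000/606.15 = 4.248 bar

4.25 bar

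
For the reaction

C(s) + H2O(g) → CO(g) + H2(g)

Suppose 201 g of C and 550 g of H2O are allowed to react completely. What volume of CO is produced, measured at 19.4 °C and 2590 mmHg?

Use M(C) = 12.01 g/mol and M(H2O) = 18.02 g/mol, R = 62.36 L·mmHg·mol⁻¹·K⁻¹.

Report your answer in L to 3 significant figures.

118 L

n(C) = 201 / 12.01 = 16.74 mol
n(H2O) = 550 / 18.02 = 30.52 mol
For 16.74 mol C, stoichiometry requires (1/1) × 16.74 = 16.74 mol H2O; 30.52 mol is available, so C is limiting.
n(CO) = (1/1) × 16.74 = 16.74 mol
V(CO) = nRT/P = 16.74 × 62.36 × 292.55 / 2590 = 117.9 L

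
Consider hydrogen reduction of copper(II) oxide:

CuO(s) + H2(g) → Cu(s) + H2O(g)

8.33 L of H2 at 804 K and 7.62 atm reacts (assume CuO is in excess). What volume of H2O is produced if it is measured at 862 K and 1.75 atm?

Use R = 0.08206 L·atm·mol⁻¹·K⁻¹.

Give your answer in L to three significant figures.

n(H2) = PV/RT = (7.62 × 8.33) / (0.08206 × 804) = 0.9621 mol
n(H2O) = (1/1) × 0.9621 = 0.9621 mol
V = nRT/P = 0.9621 × 0.08206 × 862 / 1.75 = 38.89 L

38.9 L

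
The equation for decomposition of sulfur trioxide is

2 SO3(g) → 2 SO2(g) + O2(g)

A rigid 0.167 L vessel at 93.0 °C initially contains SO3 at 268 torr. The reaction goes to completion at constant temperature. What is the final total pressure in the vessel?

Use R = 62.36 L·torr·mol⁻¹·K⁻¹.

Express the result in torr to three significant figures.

Since T and V are fixed, P_final/P_initial = n_final/n_initial = 3/2.
P_final = (3/2) × 268 = 402.0 torr

402 torr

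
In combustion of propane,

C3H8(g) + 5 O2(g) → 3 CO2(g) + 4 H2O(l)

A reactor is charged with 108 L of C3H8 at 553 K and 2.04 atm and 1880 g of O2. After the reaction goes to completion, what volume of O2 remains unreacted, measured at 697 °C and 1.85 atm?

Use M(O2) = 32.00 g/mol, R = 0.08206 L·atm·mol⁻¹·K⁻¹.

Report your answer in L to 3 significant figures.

1480 L

n(C3H8) = PV/RT = (2.04 × 108) / (0.08206 × 553) = 4.855 mol
n(O2) = 1880 / 32.00 = 58.75 mol
For 4.855 mol C3H8, stoichiometry requires (5/1) × 4.855 = 24.28 mol O2; 58.75 mol is available, so C3H8 is limiting.
n(O2) consumed = (5/1) × 4.855 = 24.28 mol; remaining = 58.75 − 24.28 = 34.47 mol
V(O2) = nRT/P = 34.47 × 0.08206 × 970.15 / 1.85 = 1483 L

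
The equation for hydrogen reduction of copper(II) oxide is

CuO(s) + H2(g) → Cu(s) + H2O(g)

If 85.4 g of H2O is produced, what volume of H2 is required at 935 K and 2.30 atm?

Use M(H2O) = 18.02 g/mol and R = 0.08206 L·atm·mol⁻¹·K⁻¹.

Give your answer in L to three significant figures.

n(H2O) = 85.40 / 18.02 = 4.739 mol
n(H2) = (1/1) × 4.739 = 4.739 mol
V = nRT/P = 4.739 × 0.08206 × 935 / 2.30 = 158.1 L

158 L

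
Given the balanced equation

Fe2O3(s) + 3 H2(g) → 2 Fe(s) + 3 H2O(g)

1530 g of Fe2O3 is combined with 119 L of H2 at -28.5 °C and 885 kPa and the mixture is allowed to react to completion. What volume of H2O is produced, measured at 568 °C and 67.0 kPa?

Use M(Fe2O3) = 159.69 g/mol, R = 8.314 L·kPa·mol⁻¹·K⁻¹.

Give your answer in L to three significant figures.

3000 L

n(Fe2O3) = 1530 / 159.69 = 9.581 mol
n(H2) = PV/RT = (885 × 119) / (8.314 × 244.65) = 51.78 mol
For 9.581 mol Fe2O3, stoichiometry requires (3/1) × 9.581 = 28.74 mol H2; 51.78 mol is available, so Fe2O3 is limiting.
n(H2O) = (3/1) × 9.581 = 28.74 mol
V(H2O) = nRT/P = 28.74 × 8.314 × 841.15 / 67.0 = 3000 L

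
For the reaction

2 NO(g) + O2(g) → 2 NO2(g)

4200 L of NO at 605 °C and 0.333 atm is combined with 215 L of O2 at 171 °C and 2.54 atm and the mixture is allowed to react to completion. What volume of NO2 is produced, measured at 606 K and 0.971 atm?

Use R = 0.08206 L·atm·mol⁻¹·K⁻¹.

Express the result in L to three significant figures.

994 L

n(NO) = PV/RT = (0.333 × 4200) / (0.08206 × 878.15) = 19.41 mol
n(O2) = PV/RT = (2.54 × 215) / (0.08206 × 444.15) = 14.98 mol
For 19.41 mol NO, stoichiometry requires (1/2) × 19.41 = 9.705 mol O2; 14.98 mol is available, so NO is limiting.
n(NO2) = (2/2) × 19.41 = 19.41 mol
V(NO2) = nRT/P = 19.41 × 0.08206 × 606 / 0.971 = 994.1 L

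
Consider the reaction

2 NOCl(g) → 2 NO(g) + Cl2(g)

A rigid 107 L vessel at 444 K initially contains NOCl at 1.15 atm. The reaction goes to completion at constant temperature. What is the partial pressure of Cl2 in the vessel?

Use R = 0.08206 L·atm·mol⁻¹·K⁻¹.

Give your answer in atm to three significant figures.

n(NOCl)₀ = PV/RT = (1.15 × 107) / (0.08206 × 444) = 3.377 mol
n(Cl2) = (1/2) × 3.377 = 1.688 mol
P(Cl2) = nRT/V = 1.688 × 0.08206 × 444 / 107 = 0.5748 atm

0.575 atm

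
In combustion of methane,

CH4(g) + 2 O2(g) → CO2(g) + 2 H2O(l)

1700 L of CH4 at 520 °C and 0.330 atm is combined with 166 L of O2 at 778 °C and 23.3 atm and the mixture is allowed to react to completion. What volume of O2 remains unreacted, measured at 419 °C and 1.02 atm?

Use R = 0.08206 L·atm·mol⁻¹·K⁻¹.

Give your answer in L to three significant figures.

n(CH4) = PV/RT = (0.330 × 1700) / (0.08206 × 793.15) = 8.619 mol
n(O2) = PV/RT = (23.3 × 166) / (0.08206 × 1051.15) = 44.84 mol
For 8.619 mol CH4, stoichiometry requires (2/1) × 8.619 = 17.24 mol O2; 44.84 mol is available, so CH4 is limiting.
n(O2) consumed = (2/1) × 8.619 = 17.24 mol; remaining = 44.84 − 17.24 = 27.60 mol
V(O2) = nRT/P = 27.60 × 0.08206 × 692.15 / 1.02 = 1537 L

1540 L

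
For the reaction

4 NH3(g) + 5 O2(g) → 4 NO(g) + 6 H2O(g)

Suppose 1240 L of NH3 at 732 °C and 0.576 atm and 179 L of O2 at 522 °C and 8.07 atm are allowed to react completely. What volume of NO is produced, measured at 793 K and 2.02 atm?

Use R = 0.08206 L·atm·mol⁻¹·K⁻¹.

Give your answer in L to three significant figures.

n(NH3) = PV/RT = (0.576 × 1240) / (0.08206 × 1005.15) = 8.659 mol
n(O2) = PV/RT = (8.07 × 179) / (0.08206 × 795.15) = 22.14 mol
For 8.659 mol NH3, stoichiometry requires (5/4) × 8.659 = 10.82 mol O2; 22.14 mol is available, so NH3 is limiting.
n(NO) = (4/4) × 8.659 = 8.659 mol
V(NO) = nRT/P = 8.659 × 0.08206 × 793 / 2.02 = 278.9 L

279 L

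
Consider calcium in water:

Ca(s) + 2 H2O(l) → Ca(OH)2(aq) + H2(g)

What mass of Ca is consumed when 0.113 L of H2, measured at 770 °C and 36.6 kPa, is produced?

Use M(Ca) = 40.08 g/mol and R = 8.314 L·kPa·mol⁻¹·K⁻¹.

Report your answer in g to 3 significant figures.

0.0191 g

n(H2) = PV/RT = (36.6 × 0.113) / (8.314 × 1043.15) = 0.0004769 mol
n(Ca) = (1/1) × 0.0004769 = 0.0004769 mol
m(Ca) = 0.0004769 × 40.08 = 0.01911 g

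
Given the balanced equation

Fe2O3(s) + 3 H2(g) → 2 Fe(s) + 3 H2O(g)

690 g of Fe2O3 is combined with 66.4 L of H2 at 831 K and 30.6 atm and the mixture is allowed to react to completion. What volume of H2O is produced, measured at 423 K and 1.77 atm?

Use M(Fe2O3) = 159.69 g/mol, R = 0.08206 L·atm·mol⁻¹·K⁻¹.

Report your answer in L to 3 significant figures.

254 L

n(Fe2O3) = 690 / 159.69 = 4.321 mol
n(H2) = PV/RT = (30.6 × 66.4) / (0.08206 × 831) = 29.80 mol
For 4.321 mol Fe2O3, stoichiometry requires (3/1) × 4.321 = 12.96 mol H2; 29.80 mol is available, so Fe2O3 is limiting.
n(H2O) = (3/1) × 4.321 = 12.96 mol
V(H2O) = nRT/P = 12.96 × 0.08206 × 423 / 1.77 = 254.2 L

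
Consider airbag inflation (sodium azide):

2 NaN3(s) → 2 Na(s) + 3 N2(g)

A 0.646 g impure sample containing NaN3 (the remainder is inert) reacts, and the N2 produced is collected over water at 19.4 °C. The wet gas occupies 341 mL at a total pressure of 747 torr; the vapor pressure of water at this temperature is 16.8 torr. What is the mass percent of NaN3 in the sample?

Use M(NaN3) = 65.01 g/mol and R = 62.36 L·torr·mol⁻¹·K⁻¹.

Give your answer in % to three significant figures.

P(N2) = 747 − 16.8 = 730.2 torr
n(N2) = PV/RT = (730.2 × 0.3410) / (62.36 × 292.55) = 0.01365 mol
n(NaN3) = (2/3) × 0.01365 = 0.009100 mol
m(NaN3) = 0.009100 × 65.01 = 0.5916 g
%NaN3 = 0.5916 / 0.646 × 100 = 91.58%

91.6 %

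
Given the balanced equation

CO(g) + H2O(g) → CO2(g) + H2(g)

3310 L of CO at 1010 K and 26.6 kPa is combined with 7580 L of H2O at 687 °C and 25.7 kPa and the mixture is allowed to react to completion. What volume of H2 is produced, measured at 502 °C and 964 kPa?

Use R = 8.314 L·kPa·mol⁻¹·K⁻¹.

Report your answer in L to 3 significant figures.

70.1 L

n(CO) = PV/RT = (26.6 × 3310) / (8.314 × 1010) = 10.49 mol
n(H2O) = PV/RT = (25.7 × 7580) / (8.314 × 960.15) = 24.40 mol
For 10.49 mol CO, stoichiometry requires (1/1) × 10.49 = 10.49 mol H2O; 24.40 mol is available, so CO is limiting.
n(H2) = (1/1) × 10.49 = 10.49 mol
V(H2) = nRT/P = 10.49 × 8.314 × 775.15 / 964 = 70.13 L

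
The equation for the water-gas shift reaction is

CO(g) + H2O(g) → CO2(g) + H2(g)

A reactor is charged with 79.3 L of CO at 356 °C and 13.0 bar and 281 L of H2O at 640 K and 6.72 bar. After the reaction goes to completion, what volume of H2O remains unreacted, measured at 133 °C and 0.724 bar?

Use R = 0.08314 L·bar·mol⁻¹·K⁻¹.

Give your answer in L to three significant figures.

n(CO) = PV/RT = (13.0 × 79.3) / (0.08314 × 629.15) = 19.71 mol
n(H2O) = PV/RT = (6.72 × 281) / (0.08314 × 640) = 35.49 mol
For 19.71 mol CO, stoichiometry requires (1/1) × 19.71 = 19.71 mol H2O; 35.49 mol is available, so CO is limiting.
n(H2O) consumed = (1/1) × 19.71 = 19.71 mol; remaining = 35.49 − 19.71 = 15.78 mol
V(H2O) = nRT/P = 15.78 × 0.08314 × 406.15 / 0.724 = 736.0 L

736 L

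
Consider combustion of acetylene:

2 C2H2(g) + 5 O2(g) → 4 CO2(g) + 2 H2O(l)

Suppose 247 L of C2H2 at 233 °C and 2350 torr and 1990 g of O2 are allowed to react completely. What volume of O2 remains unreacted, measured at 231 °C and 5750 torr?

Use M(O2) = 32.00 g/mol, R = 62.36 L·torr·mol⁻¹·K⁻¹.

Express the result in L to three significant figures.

88.6 L

n(C2H2) = PV/RT = (2350 × 247) / (62.36 × 506.15) = 18.39 mol
n(O2) = 1990 / 32.00 = 62.19 mol
For 18.39 mol C2H2, stoichiometry requires (5/2) × 18.39 = 45.98 mol O2; 62.19 mol is available, so C2H2 is limiting.
n(O2) consumed = (5/2) × 18.39 = 45.98 mol; remaining = 62.19 − 45.98 = 16.21 mol
V(O2) = nRT/P = 16.21 × 62.36 × 504.15 / 5750 = 88.63 L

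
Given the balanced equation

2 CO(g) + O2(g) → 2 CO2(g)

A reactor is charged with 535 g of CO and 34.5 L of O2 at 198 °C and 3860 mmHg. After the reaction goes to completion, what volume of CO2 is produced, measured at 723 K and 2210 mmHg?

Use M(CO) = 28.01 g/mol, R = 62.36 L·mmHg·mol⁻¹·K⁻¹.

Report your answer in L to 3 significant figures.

185 L

n(CO) = 535 / 28.01 = 19.10 mol
n(O2) = PV/RT = (3860 × 34.5) / (62.36 × 471.15) = 4.533 mol
For 19.10 mol CO, stoichiometry requires (1/2) × 19.10 = 9.550 mol O2; 4.533 mol is available, so O2 is limiting.
n(CO2) = (2/1) × 4.533 = 9.066 mol
V(CO2) = nRT/P = 9.066 × 62.36 × 723 / 2210 = 185.0 L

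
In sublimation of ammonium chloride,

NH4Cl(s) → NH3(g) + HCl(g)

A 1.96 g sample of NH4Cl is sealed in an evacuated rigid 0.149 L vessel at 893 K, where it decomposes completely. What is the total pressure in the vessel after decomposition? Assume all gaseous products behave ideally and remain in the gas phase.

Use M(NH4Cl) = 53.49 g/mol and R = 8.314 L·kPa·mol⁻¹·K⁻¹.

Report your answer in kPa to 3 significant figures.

n(NH4Cl) = 1.96 / 53.49 = 0.03664 mol
n(gas produced) = (2/1) × 0.03664 = 0.07328 mol
P = nRT/V = 0.07328 × 8.314 × 893 / 0.149 = 3651 kPa

3650 kPa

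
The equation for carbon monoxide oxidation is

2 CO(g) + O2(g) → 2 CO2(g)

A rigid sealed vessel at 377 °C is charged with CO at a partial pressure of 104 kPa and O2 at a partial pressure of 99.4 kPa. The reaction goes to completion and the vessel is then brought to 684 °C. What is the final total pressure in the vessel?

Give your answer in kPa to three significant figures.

With V and T fixed, P_i ∝ n_i, so the mole ratios apply directly to partial pressures at 377 °C.
P(O2) required for 104 kPa of CO = (1/2) × 104 = 52.00 kPa; available 99.4 kPa, so CO is limiting.
P(O2) remaining = 99.4 − (1/2) × 104 = 47.40 kPa
P(gaseous products) = (2)/2 × 104 = 104.0 kPa
P_total at 377 °C = 47.40 + 104.0 = 151.4 kPa
Scaling to 684 °C: P = 151.4 × 957.15/650.15 = 222.9 kPa

223 kPa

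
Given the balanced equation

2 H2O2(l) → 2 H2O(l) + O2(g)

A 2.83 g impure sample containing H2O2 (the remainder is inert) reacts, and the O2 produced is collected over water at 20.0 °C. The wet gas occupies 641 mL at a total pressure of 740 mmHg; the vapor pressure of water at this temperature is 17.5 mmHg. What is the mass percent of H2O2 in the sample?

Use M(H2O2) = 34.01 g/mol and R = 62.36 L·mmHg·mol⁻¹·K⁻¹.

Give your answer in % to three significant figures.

60.9 %

P(O2) = 740 − 17.5 = 722.5 mmHg
n(O2) = PV/RT = (722.5 × 0.6410) / (62.36 × 293.15) = 0.02533 mol
n(H2O2) = (2/1) × 0.02533 = 0.05066 mol
m(H2O2) = 0.05066 × 34.01 = 1.723 g
%H2O2 = 1.723 / 2.83 × 100 = 60.88%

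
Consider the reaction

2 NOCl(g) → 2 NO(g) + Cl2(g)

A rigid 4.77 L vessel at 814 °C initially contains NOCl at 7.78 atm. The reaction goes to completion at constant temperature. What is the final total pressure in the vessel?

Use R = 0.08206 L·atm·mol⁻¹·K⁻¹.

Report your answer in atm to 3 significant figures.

At constant T and V, P ∝ n(gas): 2 mol gas → 3 mol gas.
P_final = (3/2) × 7.78 = 11.67 atm

11.7 atm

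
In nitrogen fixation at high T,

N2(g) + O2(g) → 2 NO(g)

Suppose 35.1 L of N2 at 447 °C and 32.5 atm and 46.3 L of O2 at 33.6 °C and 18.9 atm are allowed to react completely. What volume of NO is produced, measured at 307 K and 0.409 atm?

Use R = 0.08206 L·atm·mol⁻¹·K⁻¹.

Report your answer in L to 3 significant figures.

2380 L

n(N2) = PV/RT = (32.5 × 35.1) / (0.08206 × 720.15) = 19.30 mol
n(O2) = PV/RT = (18.9 × 46.3) / (0.08206 × 306.75) = 34.76 mol
For 19.30 mol N2, stoichiometry requires (1/1) × 19.30 = 19.30 mol O2; 34.76 mol is available, so N2 is limiting.
n(NO) = (2/1) × 19.30 = 38.60 mol
V(NO) = nRT/P = 38.60 × 0.08206 × 307 / 0.409 = 2378 L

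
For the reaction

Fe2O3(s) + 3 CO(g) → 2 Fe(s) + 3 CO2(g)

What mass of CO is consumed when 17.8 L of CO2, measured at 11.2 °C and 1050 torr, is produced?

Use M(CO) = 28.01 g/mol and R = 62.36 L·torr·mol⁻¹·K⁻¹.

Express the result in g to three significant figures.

29.5 g

n(CO2) = PV/RT = (1050 × 17.8) / (62.36 × 284.35) = 1.054 mol
n(CO) = (3/3) × 1.054 = 1.054 mol
m(CO) = 1.054 × 28.01 = 29.52 g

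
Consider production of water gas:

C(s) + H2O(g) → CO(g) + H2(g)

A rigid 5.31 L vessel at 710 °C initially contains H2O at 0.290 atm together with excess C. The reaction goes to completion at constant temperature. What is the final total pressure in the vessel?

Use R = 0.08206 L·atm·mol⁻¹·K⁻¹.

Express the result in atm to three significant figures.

Since T and V are fixed, P_final/P_initial = n_final/n_initial = 2/1.
P_final = (2/1) × 0.290 = 0.5800 atm

0.580 atm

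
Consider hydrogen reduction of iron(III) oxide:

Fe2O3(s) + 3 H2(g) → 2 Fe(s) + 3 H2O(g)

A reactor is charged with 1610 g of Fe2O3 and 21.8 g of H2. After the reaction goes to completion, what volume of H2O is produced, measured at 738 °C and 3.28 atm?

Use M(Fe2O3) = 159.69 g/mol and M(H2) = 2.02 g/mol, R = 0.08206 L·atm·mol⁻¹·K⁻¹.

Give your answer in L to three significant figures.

n(Fe2O3) = 1610 / 159.69 = 10.08 mol
n(H2) = 21.8 / 2.02 = 10.79 mol
For 10.08 mol Fe2O3, stoichiometry requires (3/1) × 10.08 = 30.24 mol H2; 10.79 mol is available, so H2 is limiting.
n(H2O) = (3/3) × 10.79 = 10.79 mol
V(H2O) = nRT/P = 10.79 × 0.08206 × 1011.15 / 3.28 = 273.0 L

273 L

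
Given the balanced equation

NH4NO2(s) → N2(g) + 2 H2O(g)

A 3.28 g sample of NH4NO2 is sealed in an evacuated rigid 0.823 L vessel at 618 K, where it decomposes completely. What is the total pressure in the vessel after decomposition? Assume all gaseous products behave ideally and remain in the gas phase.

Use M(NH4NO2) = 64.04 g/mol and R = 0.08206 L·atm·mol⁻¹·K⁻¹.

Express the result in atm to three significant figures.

9.47 atm

n(NH4NO2) = 3.28 / 64.04 = 0.05122 mol
n(gas produced) = (3/1) × 0.05122 = 0.1537 mol
P = nRT/V = 0.1537 × 0.08206 × 618 / 0.823 = 9.471 atm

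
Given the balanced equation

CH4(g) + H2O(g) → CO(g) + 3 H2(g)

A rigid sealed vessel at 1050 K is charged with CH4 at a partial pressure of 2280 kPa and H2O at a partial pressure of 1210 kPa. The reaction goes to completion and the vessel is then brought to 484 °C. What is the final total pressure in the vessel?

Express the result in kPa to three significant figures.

Because the vessel is rigid and T is held at 1050 K, work the stoichiometry in partial pressures (P_i = n_iRT/V).
P(H2O) required for 2280 kPa of CH4 = (1/1) × 2280 = 2280 kPa; available 1210 kPa, so H2O is limiting.
P(CH4) remaining = 2280 − (1/1) × 1210 = 1070 kPa
P(gaseous products) = (1+3)/1 × 1210 = 4840 kPa
P_total at 1050 K = 1070 + 4840 = 5910 kPa
Scaling to 484 °C: P = 5910 × 757.15/1050 = 4262 kPa

4260 kPa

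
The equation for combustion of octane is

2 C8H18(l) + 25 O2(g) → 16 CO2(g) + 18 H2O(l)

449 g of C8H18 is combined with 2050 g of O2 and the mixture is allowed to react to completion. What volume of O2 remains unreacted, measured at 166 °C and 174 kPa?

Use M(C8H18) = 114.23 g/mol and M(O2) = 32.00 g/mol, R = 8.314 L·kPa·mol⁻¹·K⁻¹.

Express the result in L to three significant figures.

n(C8H18) = 449 / 114.23 = 3.931 mol
n(O2) = 2050 / 32.00 = 64.06 mol
For 3.931 mol C8H18, stoichiometry requires (25/2) × 3.931 = 49.14 mol O2; 64.06 mol is available, so C8H18 is limiting.
n(O2) consumed = (25/2) × 3.931 = 49.14 mol; remaining = 64.06 − 49.14 = 14.92 mol
V(O2) = nRT/P = 14.92 × 8.314 × 439.15 / 174 = 313.1 L

313 L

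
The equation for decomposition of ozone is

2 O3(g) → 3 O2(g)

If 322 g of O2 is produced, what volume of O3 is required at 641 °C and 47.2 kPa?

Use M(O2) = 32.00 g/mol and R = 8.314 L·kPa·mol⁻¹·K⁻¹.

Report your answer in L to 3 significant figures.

1080 L

n(O2) = 322.0 / 32.00 = 10.06 mol
n(O3) = (2/3) × 10.06 = 6.707 mol
V = nRT/P = 6.707 × 8.314 × 914.15 / 47.2 = 1080 L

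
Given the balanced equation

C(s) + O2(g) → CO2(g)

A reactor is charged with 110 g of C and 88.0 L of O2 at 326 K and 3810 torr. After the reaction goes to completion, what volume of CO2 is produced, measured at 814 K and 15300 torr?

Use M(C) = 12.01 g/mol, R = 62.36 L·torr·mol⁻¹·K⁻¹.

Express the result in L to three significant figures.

30.4 L

n(C) = 110 / 12.01 = 9.159 mol
n(O2) = PV/RT = (3810 × 88.0) / (62.36 × 326) = 16.49 mol
For 9.159 mol C, stoichiometry requires (1/1) × 9.159 = 9.159 mol O2; 16.49 mol is available, so C is limiting.
n(CO2) = (1/1) × 9.159 = 9.159 mol
V(CO2) = nRT/P = 9.159 × 62.36 × 814 / 15300 = 30.39 L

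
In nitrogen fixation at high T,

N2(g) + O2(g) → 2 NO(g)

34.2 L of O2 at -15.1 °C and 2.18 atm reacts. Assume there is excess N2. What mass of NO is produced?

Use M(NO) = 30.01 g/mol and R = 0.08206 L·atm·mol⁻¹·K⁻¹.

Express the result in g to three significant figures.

211 g

n(O2) = PV/RT = (2.18 × 34.2) / (0.08206 × 258.05) = 3.521 mol
n(NO) = (2/1) × 3.521 = 7.042 mol
m(NO) = 7.042 × 30.01 = 211.3 g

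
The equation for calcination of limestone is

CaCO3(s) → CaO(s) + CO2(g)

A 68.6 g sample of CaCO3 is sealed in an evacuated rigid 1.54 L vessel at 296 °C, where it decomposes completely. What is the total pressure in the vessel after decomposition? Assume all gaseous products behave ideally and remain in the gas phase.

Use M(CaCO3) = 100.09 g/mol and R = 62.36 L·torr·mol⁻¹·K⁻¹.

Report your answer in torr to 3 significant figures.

15800 torr

n(CaCO3) = 68.6 / 100.09 = 0.6854 mol
n(gas produced) = (1/1) × 0.6854 = 0.6854 mol
P = nRT/V = 0.6854 × 62.36 × 569.15 / 1.54 = 15800 torr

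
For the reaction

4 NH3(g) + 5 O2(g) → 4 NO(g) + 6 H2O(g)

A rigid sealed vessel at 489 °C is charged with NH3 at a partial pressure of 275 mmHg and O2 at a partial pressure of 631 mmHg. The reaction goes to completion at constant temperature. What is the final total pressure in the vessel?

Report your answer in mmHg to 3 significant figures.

975 mmHg

At constant V, partial pressures at 489 °C are proportional to moles, so apply stoichiometry directly to pressures.
P(O2) required for 275 mmHg of NH3 = (5/4) × 275 = 343.8 mmHg; available 631 mmHg, so NH3 is limiting.
P(O2) remaining = 631 − (5/4) × 275 = 287.2 mmHg
P(gaseous products) = (4+6)/4 × 275 = 687.5 mmHg
P_total at 489 °C = 287.2 + 687.5 = 974.7 mmHg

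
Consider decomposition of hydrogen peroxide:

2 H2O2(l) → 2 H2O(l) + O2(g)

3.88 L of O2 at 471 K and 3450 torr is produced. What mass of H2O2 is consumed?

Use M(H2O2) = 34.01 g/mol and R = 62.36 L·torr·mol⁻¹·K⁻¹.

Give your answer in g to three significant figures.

n(O2) = PV/RT = (3450 × 3.88) / (62.36 × 471) = 0.4557 mol
n(H2O2) = (2/1) × 0.4557 = 0.9114 mol
m(H2O2) = 0.9114 × 34.01 = 31.00 g

31.0 g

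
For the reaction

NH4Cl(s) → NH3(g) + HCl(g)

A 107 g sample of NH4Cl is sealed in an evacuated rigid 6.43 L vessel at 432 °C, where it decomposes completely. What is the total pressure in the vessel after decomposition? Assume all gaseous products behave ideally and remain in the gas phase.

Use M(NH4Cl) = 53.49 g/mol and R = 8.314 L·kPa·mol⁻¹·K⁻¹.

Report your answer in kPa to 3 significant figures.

3650 kPa

n(NH4Cl) = 107 / 53.49 = 2.000 mol
n(gas produced) = (2/1) × 2.000 = 4.000 mol
P = nRT/V = 4.000 × 8.314 × 705.15 / 6.43 = 3647 kPa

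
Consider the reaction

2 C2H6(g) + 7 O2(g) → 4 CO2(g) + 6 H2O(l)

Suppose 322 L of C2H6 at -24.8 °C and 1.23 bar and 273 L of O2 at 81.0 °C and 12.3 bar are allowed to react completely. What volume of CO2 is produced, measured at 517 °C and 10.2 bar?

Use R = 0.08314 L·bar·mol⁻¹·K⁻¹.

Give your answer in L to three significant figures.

247 L

n(C2H6) = PV/RT = (1.23 × 322) / (0.08314 × 248.35) = 19.18 mol
n(O2) = PV/RT = (12.3 × 273) / (0.08314 × 354.15) = 114.0 mol
For 19.18 mol C2H6, stoichiometry requires (7/2) × 19.18 = 67.13 mol O2; 114.0 mol is available, so C2H6 is limiting.
n(CO2) = (4/2) × 19.18 = 38.36 mol
V(CO2) = nRT/P = 38.36 × 0.08314 × 790.15 / 10.2 = 247.1 L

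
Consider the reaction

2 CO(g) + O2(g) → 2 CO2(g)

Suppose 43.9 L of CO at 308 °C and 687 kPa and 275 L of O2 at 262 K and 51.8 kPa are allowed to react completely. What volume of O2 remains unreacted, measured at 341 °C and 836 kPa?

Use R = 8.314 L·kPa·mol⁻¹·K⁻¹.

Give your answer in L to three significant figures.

n(CO) = PV/RT = (687 × 43.9) / (8.314 × 581.15) = 6.242 mol
n(O2) = PV/RT = (51.8 × 275) / (8.314 × 262) = 6.540 mol
For 6.242 mol CO, stoichiometry requires (1/2) × 6.242 = 3.121 mol O2; 6.540 mol is available, so CO is limiting.
n(O2) consumed = (1/2) × 6.242 = 3.121 mol; remaining = 6.540 − 3.121 = 3.419 mol
V(O2) = nRT/P = 3.419 × 8.314 × 614.15 / 836 = 20.88 L

20.9 L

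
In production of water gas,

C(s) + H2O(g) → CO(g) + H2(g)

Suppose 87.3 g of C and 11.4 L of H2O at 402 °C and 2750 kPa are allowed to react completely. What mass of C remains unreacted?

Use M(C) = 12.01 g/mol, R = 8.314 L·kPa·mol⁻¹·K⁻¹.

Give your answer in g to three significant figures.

n(C) = 87.3 / 12.01 = 7.269 mol
n(H2O) = PV/RT = (2750 × 11.4) / (8.314 × 675.15) = 5.585 mol
For 7.269 mol C, stoichiometry requires (1/1) × 7.269 = 7.269 mol H2O; 5.585 mol is available, so H2O is limiting.
n(C) consumed = (1/1) × 5.585 = 5.585 mol; remaining = 7.269 − 5.585 = 1.684 mol
m(C) = 1.684 × 12.01 = 20.22 g

20.2 g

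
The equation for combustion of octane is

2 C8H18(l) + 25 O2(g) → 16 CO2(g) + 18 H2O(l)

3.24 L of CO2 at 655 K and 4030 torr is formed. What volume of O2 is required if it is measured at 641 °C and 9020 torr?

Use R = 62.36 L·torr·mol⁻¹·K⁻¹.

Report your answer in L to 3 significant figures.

n(CO2) = PV/RT = (4030 × 3.24) / (62.36 × 655) = 0.3197 mol
n(O2) = (25/16) × 0.3197 = 0.4995 mol
V = nRT/P = 0.4995 × 62.36 × 914.15 / 9020 = 3.157 L

3.16 L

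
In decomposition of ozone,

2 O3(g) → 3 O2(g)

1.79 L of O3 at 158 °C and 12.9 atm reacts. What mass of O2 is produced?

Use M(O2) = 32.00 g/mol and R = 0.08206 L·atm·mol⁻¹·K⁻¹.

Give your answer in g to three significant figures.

31.3 g

n(O3) = PV/RT = (12.9 × 1.79) / (0.08206 × 431.15) = 0.6527 mol
n(O2) = (3/2) × 0.6527 = 0.9790 mol
m(O2) = 0.9790 × 32.00 = 31.33 g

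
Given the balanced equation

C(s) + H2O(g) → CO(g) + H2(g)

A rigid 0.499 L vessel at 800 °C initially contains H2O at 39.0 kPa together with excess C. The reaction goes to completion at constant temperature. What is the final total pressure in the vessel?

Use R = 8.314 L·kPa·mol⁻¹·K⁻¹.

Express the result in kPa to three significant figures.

Rigid vessel, constant T ⇒ P scales with total gas moles (1 → 2).
P_final = (2/1) × 39.0 = 78.00 kPa

78.0 kPa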